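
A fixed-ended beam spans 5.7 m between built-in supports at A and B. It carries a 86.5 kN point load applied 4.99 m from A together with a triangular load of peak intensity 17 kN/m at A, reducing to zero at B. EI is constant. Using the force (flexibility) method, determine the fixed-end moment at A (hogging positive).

M_A = 34.31 kN·m

Release both end moments; the primary structure is a simply-supported span AB with redundants M_A and M_B.
End rotations of the released simple span under the applied load (×1/EI):
  at A: point load 86.5 at a = 4.99: Pab(L + b)/(6LEI) = 57.44/EI
  at B: point load 86.5 at a = 4.99: Pab(L + a)/(6LEI) = 95.79/EI
  at A: triangular load, peak 17: w₀L³/(45EI) = 69.96/EI
  at B: triangular load, peak 17: 7w₀L³/(360EI) = 61.22/EI
  θ_A0 = 127.4/EI,  θ_B0 = 157/EI
Flexibility coefficients: a unit moment at one end gives L/(3EI) there and L/(6EI) at the far end, so f₁₁ = f₂₂ = 1.9/EI and f₁₂ = f₂₁ = 0.95/EI.
Compatibility — zero rotation at each built-in end:
  1.9 M_A + 0.95 M_B = 127.4
  0.95 M_A + 1.9 M_B = 157
Solving the pair gives M_A = 34.31 kN·m and M_B = 65.48 kN·m (hogging).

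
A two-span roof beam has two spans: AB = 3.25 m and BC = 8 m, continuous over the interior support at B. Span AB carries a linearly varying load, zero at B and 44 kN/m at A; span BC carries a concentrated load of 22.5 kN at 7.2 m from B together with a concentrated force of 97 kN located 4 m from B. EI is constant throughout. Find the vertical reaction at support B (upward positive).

R_B = 125.5 kN

Take M_B as the redundant. Released structure: two simple spans AB and BC with a hinge at B.
Rotations at B on the released spans (each span's end-slope, ×1/EI):
  span AB: triangular load, peak 44: 7w₀L³/(360EI) = 29.37/EI
  span BC: point load 22.5 at a = 7.2: Pab(L + b)/(6LEI) = 23.76/EI
  span BC: point load 97 at a = 4: Pab(L + b)/(6LEI) = 388/EI
  relative rotation θ_0 = (29.37 + 411.8)/EI = 441.1/EI
A unit hogging moment at B produces rotation L₁/(3EI) + L₂/(3EI) = 3.75/EI.
Slope continuity at B: θ_0 = M_B·3.75/EI, so M_B = 441.1/3.75 = 117.6 kN·m (hogging).
Span AB, ΣM about A with M_B applied at B: R_B^{AB}·3.25 = 77.46 + 117.6, so R_B^{AB} = 60.03 kN and R_A = 71.5 − 60.03 = 11.47 kN.
Span BC, ΣM about C: R_B^{BC}·8 = 406 + 117.6, so R_B^{BC} = 65.45 kN and R_C = 119.5 − 65.45 = 54.05 kN.
R_B = 60.03 + 65.45 = 125.5 kN.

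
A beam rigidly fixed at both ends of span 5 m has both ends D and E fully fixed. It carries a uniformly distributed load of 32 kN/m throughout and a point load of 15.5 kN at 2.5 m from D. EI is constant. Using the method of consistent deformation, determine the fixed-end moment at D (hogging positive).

Take the two fixed-end moments M_D, M_E as redundants; the released structure is the simple span DE.
On the primary (simply-supported) span, the end slopes from the loading are:
  at D: UDL 32: wL³/(24EI) = 166.7/EI
  at E: UDL 32: wL³/(24EI) = 166.7/EI
  at D: point load 15.5 at a = 2.5: Pab(L + b)/(6LEI) = 24.22/EI
  at E: point load 15.5 at a = 2.5: Pab(L + a)/(6LEI) = 24.22/EI
  θ_D0 = 190.9/EI,  θ_E0 = 190.9/EI
Flexibility coefficients: a unit moment at one end gives L/(3EI) there and L/(6EI) at the far end, so f₁₁ = f₂₂ = 1.667/EI and f₁₂ = f₂₁ = 0.8333/EI.
Compatibility — zero rotation at each built-in end:
  1.667 M_D + 0.8333 M_E = 190.9
  0.8333 M_D + 1.667 M_E = 190.9
Solving the pair gives M_D = 76.35 kN·m and M_E = 76.35 kN·m (hogging).

M_D = 76.35 kN·m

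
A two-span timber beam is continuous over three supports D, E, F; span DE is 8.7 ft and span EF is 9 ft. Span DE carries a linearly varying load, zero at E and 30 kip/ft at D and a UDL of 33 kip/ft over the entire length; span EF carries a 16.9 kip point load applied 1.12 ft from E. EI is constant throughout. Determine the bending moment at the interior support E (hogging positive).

Release continuity at E by inserting a hinge; the redundant is the internal moment M_E. The primary structure is two simply-supported spans DE and EF.
Discontinuity in slope at E on the released structure — sum the simple-span end rotations:
  span DE: triangular load, peak 30: 7w₀L³/(360EI) = 384.1/EI
  span DE: UDL 33: wL³/(24EI) = 905.4/EI
  span EF: point load 16.9 at a = 1.12: Pab(L + b)/(6LEI) = 46.62/EI
  relative rotation θ_0 = (1290 + 46.62)/EI = 1336/EI
A unit hogging moment at E produces rotation L₁/(3EI) + L₂/(3EI) = 5.9/EI.
Compatibility: M_E·(L₁+L₂)/(3EI) = θ_0, giving M_E = 226.5 kip·ft (hogging).

M_E = 226.5 kip·ft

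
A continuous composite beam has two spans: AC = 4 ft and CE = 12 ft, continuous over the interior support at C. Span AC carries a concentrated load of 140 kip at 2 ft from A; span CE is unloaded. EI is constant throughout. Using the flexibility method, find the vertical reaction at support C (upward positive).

Release continuity at C by inserting a hinge; the redundant is the internal moment M_C. The primary structure is two simply-supported spans AC and CE.
Discontinuity in slope at C on the released structure — sum the simple-span end rotations:
  span AC: point load 140 at a = 2: Pab(L + a)/(6LEI) = 140/EI
  relative rotation θ_0 = (140 + 0)/EI = 140/EI
A unit hogging moment at C produces rotation L₁/(3EI) + L₂/(3EI) = 5.333/EI.
Compatibility: M_C·(L₁+L₂)/(3EI) = θ_0, giving M_C = 26.25 kip·ft (hogging).
Span AC, ΣM about A with M_C applied at C: R_C^{AC}·4 = 280 + 26.25, so R_C^{AC} = 76.56 kip and R_A = 140 − 76.56 = 63.44 kip.
Span CE, ΣM about E: R_C^{CE}·12 = 0 + 26.25, so R_C^{CE} = 2.188 kip and R_E = 0 − 2.188 = -2.188 kip.
R_C = 76.56 + 2.188 = 78.75 kip.

R_C = 78.75 kip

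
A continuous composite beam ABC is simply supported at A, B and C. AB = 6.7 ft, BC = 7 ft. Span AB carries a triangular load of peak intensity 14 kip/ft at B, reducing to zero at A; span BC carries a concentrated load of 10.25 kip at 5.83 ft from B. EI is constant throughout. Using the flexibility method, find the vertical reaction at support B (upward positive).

Release continuity at B by inserting a hinge; the redundant is the internal moment M_B. The primary structure is two simply-supported spans AB and BC.
End slopes at the hinge B, treating each span as simply supported:
  span AB: triangular load, peak 14: w₀L³/(45EI) = 93.57/EI
  span BC: point load 10.25 at a = 5.83: Pab(L + b)/(6LEI) = 13.6/EI
  relative rotation θ_0 = (93.57 + 13.6)/EI = 107.2/EI
A unit hogging moment at B produces rotation L₁/(3EI) + L₂/(3EI) = 4.567/EI.
Compatibility: M_B·(L₁+L₂)/(3EI) = θ_0, giving M_B = 23.47 kip·ft (hogging).
Span AB, ΣM about A with M_B applied at B: R_B^{AB}·6.7 = 209.5 + 23.47, so R_B^{AB} = 34.77 kip and R_A = 46.9 − 34.77 = 12.13 kip.
Span BC, ΣM about C: R_B^{BC}·7 = 11.99 + 23.47, so R_B^{BC} = 5.066 kip and R_C = 10.25 − 5.066 = 5.184 kip.
R_B = 34.77 + 5.066 = 39.84 kip.

R_B = 39.84 kip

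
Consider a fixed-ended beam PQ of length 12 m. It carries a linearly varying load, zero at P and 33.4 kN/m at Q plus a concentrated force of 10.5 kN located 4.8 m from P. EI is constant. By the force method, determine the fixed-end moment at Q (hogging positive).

Release both end moments; the primary structure is a simply-supported span PQ with redundants M_P and M_Q.
End rotations of the released simple span under the applied load (×1/EI):
  at P: triangular load, peak 33.4: 7w₀L³/(360EI) = 1122/EI
  at Q: triangular load, peak 33.4: w₀L³/(45EI) = 1283/EI
  at P: point load 10.5 at a = 4.8: Pab(L + b)/(6LEI) = 96.77/EI
  at Q: point load 10.5 at a = 4.8: Pab(L + a)/(6LEI) = 84.67/EI
  θ_P0 = 1219/EI,  θ_Q0 = 1367/EI
Flexibility coefficients: a unit moment at one end gives L/(3EI) there and L/(6EI) at the far end, so f₁₁ = f₂₂ = 4/EI and f₁₂ = f₂₁ = 2/EI.
Compatibility — zero rotation at each built-in end:
  4 M_P + 2 M_Q = 1219
  2 M_P + 4 M_Q = 1367
Solving the pair gives M_P = 178.5 kN·m and M_Q = 252.6 kN·m (hogging).

M_Q = 252.6 kN·m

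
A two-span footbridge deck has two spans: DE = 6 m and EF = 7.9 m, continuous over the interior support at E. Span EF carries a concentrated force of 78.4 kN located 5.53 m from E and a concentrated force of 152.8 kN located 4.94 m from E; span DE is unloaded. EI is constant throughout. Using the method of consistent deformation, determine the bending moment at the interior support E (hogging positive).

M_E = 158.5 kN·m

Release continuity at E by inserting a hinge; the redundant is the internal moment M_E. The primary structure is two simply-supported spans DE and EF.
Discontinuity in slope at E on the released structure — sum the simple-span end rotations:
  span EF: point load 78.4 at a = 5.53: Pab(L + b)/(6LEI) = 222.6/EI
  span EF: point load 152.8 at a = 4.94: Pab(L + b)/(6LEI) = 511.9/EI
  relative rotation θ_0 = (0 + 734.5)/EI = 734.5/EI
A unit hogging moment at E produces rotation L₁/(3EI) + L₂/(3EI) = 4.633/EI.
Compatibility: M_E·(L₁+L₂)/(3EI) = θ_0, giving M_E = 158.5 kN·m (hogging).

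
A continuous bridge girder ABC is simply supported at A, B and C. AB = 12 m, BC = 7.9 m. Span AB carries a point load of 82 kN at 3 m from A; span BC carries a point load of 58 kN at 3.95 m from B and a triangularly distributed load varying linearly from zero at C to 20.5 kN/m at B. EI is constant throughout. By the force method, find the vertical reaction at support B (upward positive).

Release continuity at B by inserting a hinge; the redundant is the internal moment M_B. The primary structure is two simply-supported spans AB and BC.
End slopes at the hinge B, treating each span as simply supported:
  span AB: point load 82 at a = 3: Pab(L + a)/(6LEI) = 461.2/EI
  span BC: point load 58 at a = 3.95: Pab(L + b)/(6LEI) = 226.2/EI
  span BC: triangular load, peak 20.5: w₀L³/(45EI) = 224.6/EI
  relative rotation θ_0 = (461.2 + 450.8)/EI = 912.1/EI
A unit hogging moment at B produces rotation L₁/(3EI) + L₂/(3EI) = 6.633/EI.
Compatibility: M_B·(L₁+L₂)/(3EI) = θ_0, giving M_B = 137.5 kN·m (hogging).
Span AB, ΣM about A with M_B applied at B: R_B^{AB}·12 = 246 + 137.5, so R_B^{AB} = 31.96 kN and R_A = 82 − 31.96 = 50.04 kN.
Span BC, ΣM about C: R_B^{BC}·7.9 = 655.6 + 137.5, so R_B^{BC} = 100.4 kN and R_C = 139 − 100.4 = 38.59 kN.
R_B = 31.96 + 100.4 = 132.3 kN.

R_B = 132.3 kN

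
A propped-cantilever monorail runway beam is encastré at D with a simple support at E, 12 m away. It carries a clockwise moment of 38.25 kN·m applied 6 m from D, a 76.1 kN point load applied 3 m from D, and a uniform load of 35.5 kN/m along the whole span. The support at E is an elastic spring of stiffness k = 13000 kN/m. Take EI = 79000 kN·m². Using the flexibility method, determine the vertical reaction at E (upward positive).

R_E = 168.1 kN

Release the roller at E. Primary structure: cantilever fixed at D.
Free-end deflection of the primary structure under the applied loading (downward +):
  clockwise couple 38.25 at a = 6: M₀a(2L − a)/(2EI) = 2066/EI
  point load 76.1 at a = 3: Pa²(3L − a)/(6EI) = 3767/EI
  UDL 35.5: wL⁴/(8EI) = 92016/EI
  δ_0 = 97848/EI
Tip deflection under a unit load at E: L³/(3EI) = 576/EI.
With EI = 79000 kN·m²: δ_0 = 1.2386 m and δ_{EE} = 0.007291 m/kN.
Compatibility — the spring shortens by R_E/k under the reaction it provides: δ_0 − R_E·δ_{EE} = R_E/k. With 1/k = 0.000077 m/kN, R_E = δ_0 / (δ_{EE} + 1/k) = 1.2386 / (0.007291 + 0.000077) = 168.1 kN.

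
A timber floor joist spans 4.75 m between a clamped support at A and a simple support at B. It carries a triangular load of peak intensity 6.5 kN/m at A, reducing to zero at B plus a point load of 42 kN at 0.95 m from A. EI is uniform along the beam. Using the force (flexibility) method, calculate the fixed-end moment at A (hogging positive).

Take the reaction at B as the redundant and release it; the primary structure is a cantilever fixed at A.
Free-end deflection of the primary structure under the applied loading (downward +):
  triangular load, peak 6.5 at the fixed end: w₀L⁴/(30EI) = 110.3/EI
  point load 42 at a = 0.95: Pa²(3L − a)/(6EI) = 84.02/EI
  δ_0 = 194.3/EI
Flexibility coefficient — unit upward force at B: δ_{BB} = L³/(3EI) = 35.72/EI.
The prop prevents deflection at B: R_B = δ_0/δ_{BB} = 194.3/35.72 = 5.439 kN.
Moment equilibrium about A: M_A = Σ(load moments about A) − R_B·L = 64.34 − 5.439×4.75 = 38.51 kN·m.

M_A = 38.51 kN·m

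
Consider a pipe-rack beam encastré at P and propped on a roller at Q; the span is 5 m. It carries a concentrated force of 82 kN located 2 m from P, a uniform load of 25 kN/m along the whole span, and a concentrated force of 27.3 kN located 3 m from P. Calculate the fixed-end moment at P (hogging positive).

Choose R_Q as the redundant. The primary structure is the cantilever fixed at P.
Free-end deflection of the primary structure under the applied loading (downward +):
  point load 82 at a = 2: Pa²(3L − a)/(6EI) = 710.7/EI
  UDL 25: wL⁴/(8EI) = 1953/EI
  point load 27.3 at a = 3: Pa²(3L − a)/(6EI) = 491.4/EI
  δ_0 = 3155/EI
Tip deflection under a unit load at Q: L³/(3EI) = 41.67/EI.
Compatibility at Q: δ_0 − R_Q·δ_{QQ} = 0, so R_Q = 3155/41.67 = 75.72 kN.
Moment equilibrium about P: M_P = Σ(load moments about P) − R_Q·L = 558.4 − 75.72×5 = 179.8 kN·m.

M_P = 179.8 kN·m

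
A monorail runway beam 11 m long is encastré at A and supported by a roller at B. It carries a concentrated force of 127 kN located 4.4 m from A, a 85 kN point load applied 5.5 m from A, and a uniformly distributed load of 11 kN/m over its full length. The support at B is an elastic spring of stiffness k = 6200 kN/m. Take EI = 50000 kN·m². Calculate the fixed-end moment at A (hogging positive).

Remove the prop at B; the released (primary) structure is a cantilever built in at A.
Free-end deflection of the primary structure under the applied loading (downward +):
  point load 127 at a = 4.4: Pa²(3L − a)/(6EI) = 11720/EI
  point load 85 at a = 5.5: Pa²(3L − a)/(6EI) = 11785/EI
  UDL 11: wL⁴/(8EI) = 20131/EI
  δ_0 = 43636/EI
Tip deflection under a unit load at B: L³/(3EI) = 443.7/EI.
With EI = 50000 kN·m²: δ_0 = 0.87272 m and δ_{BB} = 0.008873 m/kN.
Compatibility — the spring shortens by R_B/k under the reaction it provides: δ_0 − R_B·δ_{BB} = R_B/k. With 1/k = 0.000161 m/kN, R_B = δ_0 / (δ_{BB} + 1/k) = 0.87272 / (0.008873 + 0.000161) = 96.6 kN.
Moment equilibrium about A: M_A = Σ(load moments about A) − R_B·L = 1692 − 96.6×11 = 629.2 kN·m.

M_A = 629.2 kN·m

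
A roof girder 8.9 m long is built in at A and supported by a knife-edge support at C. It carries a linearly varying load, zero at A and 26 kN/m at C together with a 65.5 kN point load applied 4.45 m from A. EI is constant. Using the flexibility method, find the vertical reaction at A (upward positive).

Take the reaction at C as the redundant and release it; the primary structure is a cantilever fixed at A.
Deflection at C on the released cantilever, summing each load's contribution:
  triangular load, peak 26 at the free end: 11w₀L⁴/(120EI) = 14954/EI
  point load 65.5 at a = 4.45: Pa²(3L − a)/(6EI) = 4810/EI
  δ_0 = 19764/EI
Flexibility coefficient — unit upward force at C: δ_{CC} = L³/(3EI) = 235/EI.
The prop prevents deflection at C: R_C = δ_0/δ_{CC} = 19764/235 = 84.1 kN.
Vertical equilibrium: R_A = ΣP − R_C = 181.2 − 84.1 = 97.1 kN.

R_A = 97.1 kN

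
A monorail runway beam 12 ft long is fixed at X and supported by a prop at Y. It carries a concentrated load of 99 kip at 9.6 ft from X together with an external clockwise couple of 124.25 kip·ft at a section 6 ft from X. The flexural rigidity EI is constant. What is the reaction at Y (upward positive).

Release the roller at Y. Primary structure: cantilever fixed at X.
Deflection at Y on the released cantilever, summing each load's contribution:
  point load 99 at a = 9.6: Pa²(3L − a)/(6EI) = 40145/EI
  clockwise couple 124.25 at a = 6: M₀a(2L − a)/(2EI) = 6710/EI
  δ_0 = 46854/EI
Tip deflection under a unit load at Y: L³/(3EI) = 576/EI.
The prop prevents deflection at Y: R_Y = δ_0/δ_{YY} = 46854/576 = 81.34 kip.

R_Y = 81.34 kip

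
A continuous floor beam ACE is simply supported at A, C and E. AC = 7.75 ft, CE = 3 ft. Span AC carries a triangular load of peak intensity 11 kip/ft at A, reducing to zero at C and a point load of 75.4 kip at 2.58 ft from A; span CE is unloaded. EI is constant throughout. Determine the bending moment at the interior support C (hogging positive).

Insert a hinge at C; M_C is the redundant, and each span becomes simply supported.
Discontinuity in slope at C on the released structure — sum the simple-span end rotations:
  span AC: triangular load, peak 11: 7w₀L³/(360EI) = 99.56/EI
  span AC: point load 75.4 at a = 2.58: Pab(L + a)/(6LEI) = 223.4/EI
  relative rotation θ_0 = (323 + 0)/EI = 323/EI
A unit hogging moment at C produces rotation L₁/(3EI) + L₂/(3EI) = 3.583/EI.
Slope continuity at C: θ_0 = M_C·3.583/EI, so M_C = 323/3.583 = 90.14 kip·ft (hogging).

M_C = 90.14 kip·ft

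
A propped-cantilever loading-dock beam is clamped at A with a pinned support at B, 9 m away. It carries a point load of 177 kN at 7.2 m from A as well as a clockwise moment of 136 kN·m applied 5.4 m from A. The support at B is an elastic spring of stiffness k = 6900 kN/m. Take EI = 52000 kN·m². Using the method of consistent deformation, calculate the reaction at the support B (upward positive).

Release the roller at B. Primary structure: cantilever fixed at A.
Downward deflection at the released point B due to the loads:
  point load 177 at a = 7.2: Pa²(3L − a)/(6EI) = 30280/EI
  clockwise couple 136 at a = 5.4: M₀a(2L − a)/(2EI) = 4627/EI
  δ_0 = 34906/EI
Tip deflection under a unit load at B: L³/(3EI) = 243/EI.
With EI = 52000 kN·m²: δ_0 = 0.67128 m and δ_{BB} = 0.004673 m/kN.
Compatibility — the spring shortens by R_B/k under the reaction it provides: δ_0 − R_B·δ_{BB} = R_B/k. With 1/k = 0.000145 m/kN, R_B = δ_0 / (δ_{BB} + 1/k) = 0.67128 / (0.004673 + 0.000145) = 139.3 kN.

R_B = 139.3 kN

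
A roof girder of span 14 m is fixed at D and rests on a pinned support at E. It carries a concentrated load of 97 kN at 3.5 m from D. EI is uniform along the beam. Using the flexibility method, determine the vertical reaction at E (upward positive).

R_E = 8.336 kN

Take the reaction at E as the redundant and release it; the primary structure is a cantilever fixed at D.
Free-end deflection of the primary structure under the applied loading (downward +):
  point load 97 at a = 3.5: Pa²(3L − a)/(6EI) = 7625/EI
Tip deflection under a unit load at E: L³/(3EI) = 914.7/EI.
Compatibility at E: δ_0 − R_E·δ_{EE} = 0, so R_E = 7625/914.7 = 8.336 kN.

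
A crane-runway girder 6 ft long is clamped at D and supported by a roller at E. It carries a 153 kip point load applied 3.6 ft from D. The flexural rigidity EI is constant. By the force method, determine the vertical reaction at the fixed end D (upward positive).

Choose R_E as the redundant. The primary structure is the cantilever fixed at D.
Free-end deflection of the primary structure under the applied loading (downward +):
  point load 153 at a = 3.6: Pa²(3L − a)/(6EI) = 4759/EI
Tip deflection under a unit load at E: L³/(3EI) = 72/EI.
Compatibility at E: δ_0 − R_E·δ_{EE} = 0, so R_E = 4759/72 = 66.1 kip.
Vertical equilibrium: R_D = ΣP − R_E = 153 − 66.1 = 86.9 kip.

R_D = 86.9 kip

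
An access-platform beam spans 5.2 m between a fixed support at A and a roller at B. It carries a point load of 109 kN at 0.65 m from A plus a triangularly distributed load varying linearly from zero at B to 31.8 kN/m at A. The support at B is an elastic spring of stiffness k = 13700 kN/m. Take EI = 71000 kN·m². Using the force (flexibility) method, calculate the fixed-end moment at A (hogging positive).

Take the reaction at B as the redundant and release it; the primary structure is a cantilever fixed at A.
Downward deflection at the released point B due to the loads:
  point load 109 at a = 0.65: Pa²(3L − a)/(6EI) = 114.7/EI
  triangular load, peak 31.8 at the fixed end: w₀L⁴/(30EI) = 775/EI
  δ_0 = 889.8/EI
Tip deflection under a unit load at B: L³/(3EI) = 46.87/EI.
With EI = 71000 kN·m²: δ_0 = 0.012532 m and δ_{BB} = 0.00066 m/kN.
Compatibility — the spring shortens by R_B/k under the reaction it provides: δ_0 − R_B·δ_{BB} = R_B/k. With 1/k = 0.000073 m/kN, R_B = δ_0 / (δ_{BB} + 1/k) = 0.012532 / (0.00066 + 0.000073) = 17.09 kN.
Moment equilibrium about A: M_A = Σ(load moments about A) − R_B·L = 214.2 − 17.09×5.2 = 125.3 kN·m.

M_A = 125.3 kN·m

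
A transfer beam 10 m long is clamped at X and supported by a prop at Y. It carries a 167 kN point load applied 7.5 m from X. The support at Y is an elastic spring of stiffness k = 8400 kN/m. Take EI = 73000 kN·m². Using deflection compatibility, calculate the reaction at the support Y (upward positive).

R_Y = 103 kN

Choose R_Y as the redundant. The primary structure is the cantilever fixed at X.
Primary-structure tip deflection at Y by superposition:
  point load 167 at a = 7.5: Pa²(3L − a)/(6EI) = 35227/EI
Flexibility coefficient — unit upward force at Y: δ_{YY} = L³/(3EI) = 333.3/EI.
With EI = 73000 kN·m²: δ_0 = 0.48256 m and δ_{YY} = 0.004566 m/kN.
Compatibility — the spring shortens by R_Y/k under the reaction it provides: δ_0 − R_Y·δ_{YY} = R_Y/k. With 1/k = 0.000119 m/kN, R_Y = δ_0 / (δ_{YY} + 1/k) = 0.48256 / (0.004566 + 0.000119) = 103 kN.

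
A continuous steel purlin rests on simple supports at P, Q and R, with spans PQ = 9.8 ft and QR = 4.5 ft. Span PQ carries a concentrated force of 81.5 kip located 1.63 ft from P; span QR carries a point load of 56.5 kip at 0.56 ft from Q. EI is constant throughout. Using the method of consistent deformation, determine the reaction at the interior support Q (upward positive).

R_Q = 80.03 kip

Insert a hinge at Q; M_Q is the redundant, and each span becomes simply supported.
Rotations at Q on the released spans (each span's end-slope, ×1/EI):
  span PQ: point load 81.5 at a = 1.63: Pab(L + a)/(6LEI) = 211/EI
  span QR: point load 56.5 at a = 0.56: Pab(L + b)/(6LEI) = 38.97/EI
  relative rotation θ_0 = (211 + 38.97)/EI = 249.9/EI
A unit hogging moment at Q produces rotation L₁/(3EI) + L₂/(3EI) = 4.767/EI.
Compatibility: M_Q·(L₁+L₂)/(3EI) = θ_0, giving M_Q = 52.44 kip·ft (hogging).
Span PQ, ΣM about P with M_Q applied at Q: R_Q^{PQ}·9.8 = 132.8 + 52.44, so R_Q^{PQ} = 18.91 kip and R_P = 81.5 − 18.91 = 62.59 kip.
Span QR, ΣM about R: R_Q^{QR}·4.5 = 222.6 + 52.44, so R_Q^{QR} = 61.12 kip and R_R = 56.5 − 61.12 = -4.621 kip.
R_Q = 18.91 + 61.12 = 80.03 kip.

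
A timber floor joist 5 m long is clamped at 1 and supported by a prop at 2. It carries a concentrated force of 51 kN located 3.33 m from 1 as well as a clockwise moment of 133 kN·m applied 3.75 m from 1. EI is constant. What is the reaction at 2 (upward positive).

R_2 = 63.81 kN

Remove the prop at 2; the released (primary) structure is a cantilever built in at 1.
Downward deflection at the released point 2 due to the loads:
  point load 51 at a = 3.33: Pa²(3L − a)/(6EI) = 1100/EI
  clockwise couple 133 at a = 3.75: M₀a(2L − a)/(2EI) = 1559/EI
  δ_0 = 2659/EI
Tip deflection under a unit load at 2: L³/(3EI) = 41.67/EI.
Compatibility at 2: δ_0 − R_2·δ_{22} = 0, so R_2 = 2659/41.67 = 63.81 kN.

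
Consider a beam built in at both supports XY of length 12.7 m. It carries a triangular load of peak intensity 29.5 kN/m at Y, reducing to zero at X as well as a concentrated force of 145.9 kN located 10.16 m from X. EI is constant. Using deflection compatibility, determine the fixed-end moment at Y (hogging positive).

Take the two fixed-end moments M_X, M_Y as redundants; the released structure is the simple span XY.
On the primary (simply-supported) span, the end slopes from the loading are:
  at X: triangular load, peak 29.5: 7w₀L³/(360EI) = 1175/EI
  at Y: triangular load, peak 29.5: w₀L³/(45EI) = 1343/EI
  at X: point load 145.9 at a = 10.16: Pab(L + b)/(6LEI) = 753/EI
  at Y: point load 145.9 at a = 10.16: Pab(L + a)/(6LEI) = 1130/EI
  θ_X0 = 1928/EI,  θ_Y0 = 2472/EI
Flexibility coefficients: a unit moment at one end gives L/(3EI) there and L/(6EI) at the far end, so f₁₁ = f₂₂ = 4.233/EI and f₁₂ = f₂₁ = 2.117/EI.
Compatibility — zero rotation at each built-in end:
  4.233 M_X + 2.117 M_Y = 1928
  2.117 M_X + 4.233 M_Y = 2472
Solving the pair gives M_X = 217.9 kN·m and M_Y = 475.1 kN·m (hogging).

M_Y = 475.1 kN·m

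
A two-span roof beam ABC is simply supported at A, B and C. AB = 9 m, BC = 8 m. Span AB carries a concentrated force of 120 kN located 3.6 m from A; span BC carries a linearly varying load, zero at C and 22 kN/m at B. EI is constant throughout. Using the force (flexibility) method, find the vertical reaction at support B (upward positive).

R_B = 139.8 kN

Release continuity at B by inserting a hinge; the redundant is the internal moment M_B. The primary structure is two simply-supported spans AB and BC.
Discontinuity in slope at B on the released structure — sum the simple-span end rotations:
  span AB: point load 120 at a = 3.6: Pab(L + a)/(6LEI) = 544.3/EI
  span BC: triangular load, peak 22: w₀L³/(45EI) = 250.3/EI
  relative rotation θ_0 = (544.3 + 250.3)/EI = 794.6/EI
A unit hogging moment at B produces rotation L₁/(3EI) + L₂/(3EI) = 5.667/EI.
Slope continuity at B: θ_0 = M_B·5.667/EI, so M_B = 794.6/5.667 = 140.2 kN·m (hogging).
Span AB, ΣM about A with M_B applied at B: R_B^{AB}·9 = 432 + 140.2, so R_B^{AB} = 63.58 kN and R_A = 120 − 63.58 = 56.42 kN.
Span BC, ΣM about C: R_B^{BC}·8 = 469.3 + 140.2, so R_B^{BC} = 76.2 kN and R_C = 88 − 76.2 = 11.8 kN.
R_B = 63.58 + 76.2 = 139.8 kN.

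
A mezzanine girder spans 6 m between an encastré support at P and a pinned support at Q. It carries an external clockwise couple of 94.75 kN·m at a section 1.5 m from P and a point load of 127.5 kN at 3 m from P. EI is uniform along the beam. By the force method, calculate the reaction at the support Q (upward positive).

R_Q = 50.21 kN

Take the reaction at Q as the redundant and release it; the primary structure is a cantilever fixed at P.
Downward deflection at the released point Q due to the loads:
  clockwise couple 94.75 at a = 1.5: M₀a(2L − a)/(2EI) = 746.2/EI
  point load 127.5 at a = 3: Pa²(3L − a)/(6EI) = 2869/EI
  δ_0 = 3615/EI
Tip deflection under a unit load at Q: L³/(3EI) = 72/EI.
Compatibility at Q: δ_0 − R_Q·δ_{QQ} = 0, so R_Q = 3615/72 = 50.21 kN.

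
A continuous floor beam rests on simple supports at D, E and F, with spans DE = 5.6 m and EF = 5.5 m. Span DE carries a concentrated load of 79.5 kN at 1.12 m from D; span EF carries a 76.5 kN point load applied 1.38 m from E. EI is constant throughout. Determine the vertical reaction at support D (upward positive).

Release continuity at E by inserting a hinge; the redundant is the internal moment M_E. The primary structure is two simply-supported spans DE and EF.
Discontinuity in slope at E on the released structure — sum the simple-span end rotations:
  span DE: point load 79.5 at a = 1.12: Pab(L + a)/(6LEI) = 79.78/EI
  span EF: point load 76.5 at a = 1.38: Pab(L + b)/(6LEI) = 126.8/EI
  relative rotation θ_0 = (79.78 + 126.8)/EI = 206.6/EI
A unit hogging moment at E produces rotation L₁/(3EI) + L₂/(3EI) = 3.7/EI.
Slope continuity at E: θ_0 = M_E·3.7/EI, so M_E = 206.6/3.7 = 55.83 kN·m (hogging).
Span DE, ΣM about D with M_E applied at E: R_E^{DE}·5.6 = 89.04 + 55.83, so R_E^{DE} = 25.87 kN and R_D = 79.5 − 25.87 = 53.63 kN.

R_D = 53.63 kN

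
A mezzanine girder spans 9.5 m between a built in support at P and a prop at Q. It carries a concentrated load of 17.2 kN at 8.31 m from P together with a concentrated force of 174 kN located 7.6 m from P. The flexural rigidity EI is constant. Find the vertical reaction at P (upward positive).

R_P = 54.72 kN

Release the roller at Q. Primary structure: cantilever fixed at P.
Primary-structure tip deflection at Q by superposition:
  point load 17.2 at a = 8.31: Pa²(3L − a)/(6EI) = 3997/EI
  point load 174 at a = 7.6: Pa²(3L − a)/(6EI) = 35008/EI
  δ_0 = 39005/EI
Flexibility coefficient — unit upward force at Q: δ_{QQ} = L³/(3EI) = 285.8/EI.
Compatibility at Q: δ_0 − R_Q·δ_{QQ} = 0, so R_Q = 39005/285.8 = 136.5 kN.
Vertical equilibrium: R_P = ΣP − R_Q = 191.2 − 136.5 = 54.72 kN.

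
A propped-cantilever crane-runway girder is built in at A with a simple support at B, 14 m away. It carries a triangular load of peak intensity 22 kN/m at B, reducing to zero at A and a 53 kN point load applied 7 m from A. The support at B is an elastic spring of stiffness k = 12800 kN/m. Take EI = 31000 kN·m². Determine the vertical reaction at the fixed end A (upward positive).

Take the reaction at B as the redundant and release it; the primary structure is a cantilever fixed at A.
Deflection at B on the released cantilever, summing each load's contribution:
  triangular load, peak 22 at the free end: 11w₀L⁴/(120EI) = 77472/EI
  point load 53 at a = 7: Pa²(3L − a)/(6EI) = 15149/EI
  δ_0 = 92621/EI
Tip deflection under a unit load at B: L³/(3EI) = 914.7/EI.
With EI = 31000 kN·m²: δ_0 = 2.9878 m and δ_{BB} = 0.029505 m/kN.
Compatibility — the spring shortens by R_B/k under the reaction it provides: δ_0 − R_B·δ_{BB} = R_B/k. With 1/k = 0.000078 m/kN, R_B = δ_0 / (δ_{BB} + 1/k) = 2.9878 / (0.029505 + 0.000078) = 101 kN.
Vertical equilibrium: R_A = ΣP − R_B = 207 − 101 = 106 kN.

R_A = 106 kN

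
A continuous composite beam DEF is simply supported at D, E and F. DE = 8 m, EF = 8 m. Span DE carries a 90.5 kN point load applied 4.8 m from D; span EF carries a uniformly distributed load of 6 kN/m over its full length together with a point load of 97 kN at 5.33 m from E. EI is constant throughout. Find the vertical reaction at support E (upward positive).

R_E = 148.4 kN

Insert a hinge at E; M_E is the redundant, and each span becomes simply supported.
Discontinuity in slope at E on the released structure — sum the simple-span end rotations:
  span DE: point load 90.5 at a = 4.8: Pab(L + a)/(6LEI) = 370.7/EI
  span EF: UDL 6: wL³/(24EI) = 128/EI
  span EF: point load 97 at a = 5.33: Pab(L + b)/(6LEI) = 306.9/EI
  relative rotation θ_0 = (370.7 + 434.9)/EI = 805.5/EI
A unit hogging moment at E produces rotation L₁/(3EI) + L₂/(3EI) = 5.333/EI.
Slope continuity at E: θ_0 = M_E·5.333/EI, so M_E = 805.5/5.333 = 151 kN·m (hogging).
Span DE, ΣM about D with M_E applied at E: R_E^{DE}·8 = 434.4 + 151, so R_E^{DE} = 73.18 kN and R_D = 90.5 − 73.18 = 17.32 kN.
Span EF, ΣM about F: R_E^{EF}·8 = 451 + 151, so R_E^{EF} = 75.25 kN and R_F = 145 − 75.25 = 69.75 kN.
R_E = 73.18 + 75.25 = 148.4 kN.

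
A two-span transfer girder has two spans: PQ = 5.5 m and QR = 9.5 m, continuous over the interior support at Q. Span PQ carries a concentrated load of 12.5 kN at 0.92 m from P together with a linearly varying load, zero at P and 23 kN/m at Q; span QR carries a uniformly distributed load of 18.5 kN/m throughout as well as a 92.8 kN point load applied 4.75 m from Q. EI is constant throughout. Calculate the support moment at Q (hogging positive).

Release continuity at Q by inserting a hinge; the redundant is the internal moment M_Q. The primary structure is two simply-supported spans PQ and QR.
End slopes at the hinge Q, treating each span as simply supported:
  span PQ: point load 12.5 at a = 0.92: Pab(L + a)/(6LEI) = 10.25/EI
  span PQ: triangular load, peak 23: w₀L³/(45EI) = 85.04/EI
  span QR: UDL 18.5: wL³/(24EI) = 660.9/EI
  span QR: point load 92.8 at a = 4.75: Pab(L + b)/(6LEI) = 523.5/EI
  relative rotation θ_0 = (95.28 + 1184)/EI = 1280/EI
A unit hogging moment at Q produces rotation L₁/(3EI) + L₂/(3EI) = 5/EI.
Compatibility: M_Q·(L₁+L₂)/(3EI) = θ_0, giving M_Q = 255.9 kN·m (hogging).

M_Q = 255.9 kN·m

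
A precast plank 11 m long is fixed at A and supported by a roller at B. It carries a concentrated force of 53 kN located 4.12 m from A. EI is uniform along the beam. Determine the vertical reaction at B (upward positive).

R_B = 9.76 kN

Take the reaction at B as the redundant and release it; the primary structure is a cantilever fixed at A.
Deflection at B on the released cantilever, summing each load's contribution:
  point load 53 at a = 4.12: Pa²(3L − a)/(6EI) = 4330/EI
Flexibility coefficient — unit upward force at B: δ_{BB} = L³/(3EI) = 443.7/EI.
The prop prevents deflection at B: R_B = δ_0/δ_{BB} = 4330/443.7 = 9.76 kN.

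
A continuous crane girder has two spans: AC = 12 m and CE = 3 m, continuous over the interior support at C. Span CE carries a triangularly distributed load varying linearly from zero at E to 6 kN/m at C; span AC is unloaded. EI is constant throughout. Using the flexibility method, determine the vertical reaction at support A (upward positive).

Insert a hinge at C; M_C is the redundant, and each span becomes simply supported.
Rotations at C on the released spans (each span's end-slope, ×1/EI):
  span CE: triangular load, peak 6: w₀L³/(45EI) = 3.6/EI
  relative rotation θ_0 = (0 + 3.6)/EI = 3.6/EI
A unit hogging moment at C produces rotation L₁/(3EI) + L₂/(3EI) = 5/EI.
Compatibility: M_C·(L₁+L₂)/(3EI) = θ_0, giving M_C = 0.72 kN·m (hogging).
Span AC, ΣM about A with M_C applied at C: R_C^{AC}·12 = 0 + 0.72, so R_C^{AC} = 0.06 kN and R_A = 0 − 0.06 = -0.06 kN.

R_A = -0.06 kN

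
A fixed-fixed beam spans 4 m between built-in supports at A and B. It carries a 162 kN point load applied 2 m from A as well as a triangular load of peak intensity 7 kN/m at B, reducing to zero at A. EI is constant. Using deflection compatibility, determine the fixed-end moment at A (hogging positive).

Take the two fixed-end moments M_A, M_B as redundants; the released structure is the simple span AB.
Simple-span end rotations at A and B under the given loads:
  at A: point load 162 at a = 2: Pab(L + b)/(6LEI) = 162/EI
  at B: point load 162 at a = 2: Pab(L + a)/(6LEI) = 162/EI
  at A: triangular load, peak 7: 7w₀L³/(360EI) = 8.711/EI
  at B: triangular load, peak 7: w₀L³/(45EI) = 9.956/EI
  θ_A0 = 170.7/EI,  θ_B0 = 172/EI
Flexibility coefficients: a unit moment at one end gives L/(3EI) there and L/(6EI) at the far end, so f₁₁ = f₂₂ = 1.333/EI and f₁₂ = f₂₁ = 0.6667/EI.
Compatibility — zero rotation at each built-in end:
  1.333 M_A + 0.6667 M_B = 170.7
  0.6667 M_A + 1.333 M_B = 172
Solving the pair gives M_A = 84.73 kN·m and M_B = 86.6 kN·m (hogging).

M_A = 84.73 kN·m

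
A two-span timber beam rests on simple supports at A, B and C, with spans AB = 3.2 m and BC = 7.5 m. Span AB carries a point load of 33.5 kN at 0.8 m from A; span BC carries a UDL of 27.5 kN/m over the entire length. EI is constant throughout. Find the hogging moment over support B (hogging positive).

Take M_B as the redundant. Released structure: two simple spans AB and BC with a hinge at B.
End slopes at the hinge B, treating each span as simply supported:
  span AB: point load 33.5 at a = 0.8: Pab(L + a)/(6LEI) = 13.4/EI
  span BC: UDL 27.5: wL³/(24EI) = 483.4/EI
  relative rotation θ_0 = (13.4 + 483.4)/EI = 496.8/EI
A unit hogging moment at B produces rotation L₁/(3EI) + L₂/(3EI) = 3.567/EI.
Slope continuity at B: θ_0 = M_B·3.567/EI, so M_B = 496.8/3.567 = 139.3 kN·m (hogging).

M_B = 139.3 kN·m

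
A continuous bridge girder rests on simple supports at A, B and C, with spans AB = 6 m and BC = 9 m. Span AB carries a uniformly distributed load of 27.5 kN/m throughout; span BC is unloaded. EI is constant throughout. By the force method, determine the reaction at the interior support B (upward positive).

Release continuity at B by inserting a hinge; the redundant is the internal moment M_B. The primary structure is two simply-supported spans AB and BC.
Rotations at B on the released spans (each span's end-slope, ×1/EI):
  span AB: UDL 27.5: wL³/(24EI) = 247.5/EI
  relative rotation θ_0 = (247.5 + 0)/EI = 247.5/EI
A unit hogging moment at B produces rotation L₁/(3EI) + L₂/(3EI) = 5/EI.
Slope continuity at B: θ_0 = M_B·5/EI, so M_B = 247.5/5 = 49.5 kN·m (hogging).
Span AB, ΣM about A with M_B applied at B: R_B^{AB}·6 = 495 + 49.5, so R_B^{AB} = 90.75 kN and R_A = 165 − 90.75 = 74.25 kN.
Span BC, ΣM about C: R_B^{BC}·9 = 0 + 49.5, so R_B^{BC} = 5.5 kN and R_C = 0 − 5.5 = -5.5 kN.
R_B = 90.75 + 5.5 = 96.25 kN.

R_B = 96.25 kN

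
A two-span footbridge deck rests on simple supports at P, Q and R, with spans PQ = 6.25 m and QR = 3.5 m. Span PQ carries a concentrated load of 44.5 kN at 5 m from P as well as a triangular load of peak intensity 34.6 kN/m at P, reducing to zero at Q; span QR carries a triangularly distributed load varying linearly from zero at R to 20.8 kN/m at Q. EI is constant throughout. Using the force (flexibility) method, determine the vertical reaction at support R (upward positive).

Release continuity at Q by inserting a hinge; the redundant is the internal moment M_Q. The primary structure is two simply-supported spans PQ and QR.
Rotations at Q on the released spans (each span's end-slope, ×1/EI):
  span PQ: point load 44.5 at a = 5: Pab(L + a)/(6LEI) = 83.44/EI
  span PQ: triangular load, peak 34.6: 7w₀L³/(360EI) = 164.3/EI
  span QR: triangular load, peak 20.8: w₀L³/(45EI) = 19.82/EI
  relative rotation θ_0 = (247.7 + 19.82)/EI = 267.5/EI
A unit hogging moment at Q produces rotation L₁/(3EI) + L₂/(3EI) = 3.25/EI.
Slope continuity at Q: θ_0 = M_Q·3.25/EI, so M_Q = 267.5/3.25 = 82.31 kN·m (hogging).
Span QR, ΣM about R: R_Q^{QR}·3.5 = 84.93 + 82.31, so R_Q^{QR} = 47.78 kN and R_R = 36.4 − 47.78 = -11.38 kN.

R_R = -11.38 kN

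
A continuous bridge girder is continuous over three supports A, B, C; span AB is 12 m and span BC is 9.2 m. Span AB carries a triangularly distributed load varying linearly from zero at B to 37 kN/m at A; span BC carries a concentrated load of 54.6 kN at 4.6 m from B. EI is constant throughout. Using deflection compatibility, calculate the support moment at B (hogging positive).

Insert a hinge at B; M_B is the redundant, and each span becomes simply supported.
Rotations at B on the released spans (each span's end-slope, ×1/EI):
  span AB: triangular load, peak 37: 7w₀L³/(360EI) = 1243/EI
  span BC: point load 54.6 at a = 4.6: Pab(L + b)/(6LEI) = 288.8/EI
  relative rotation θ_0 = (1243 + 288.8)/EI = 1532/EI
A unit hogging moment at B produces rotation L₁/(3EI) + L₂/(3EI) = 7.067/EI.
Slope continuity at B: θ_0 = M_B·7.067/EI, so M_B = 1532/7.067 = 216.8 kN·m (hogging).

M_B = 216.8 kN·m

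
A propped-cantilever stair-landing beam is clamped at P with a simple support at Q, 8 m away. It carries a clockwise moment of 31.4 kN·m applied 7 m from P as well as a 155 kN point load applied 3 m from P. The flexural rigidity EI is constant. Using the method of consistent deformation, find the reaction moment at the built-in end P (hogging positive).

Remove the prop at Q; the released (primary) structure is a cantilever built in at P.
Free-end deflection of the primary structure under the applied loading (downward +):
  clockwise couple 31.4 at a = 7: M₀a(2L − a)/(2EI) = 989.1/EI
  point load 155 at a = 3: Pa²(3L − a)/(6EI) = 4882/EI
  δ_0 = 5872/EI
Tip deflection under a unit load at Q: L³/(3EI) = 170.7/EI.
The prop prevents deflection at Q: R_Q = δ_0/δ_{QQ} = 5872/170.7 = 34.4 kN.
Moment equilibrium about P: M_P = Σ(load moments about P) − R_Q·L = 496.4 − 34.4×8 = 221.2 kN·m.

M_P = 221.2 kN·m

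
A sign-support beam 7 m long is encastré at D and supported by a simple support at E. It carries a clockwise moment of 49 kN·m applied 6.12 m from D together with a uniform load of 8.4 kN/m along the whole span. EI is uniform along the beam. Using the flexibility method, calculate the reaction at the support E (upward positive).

R_E = 32.38 kN

Release the roller at E. Primary structure: cantilever fixed at D.
Deflection at E on the released cantilever, summing each load's contribution:
  clockwise couple 49 at a = 6.12: M₀a(2L − a)/(2EI) = 1182/EI
  UDL 8.4: wL⁴/(8EI) = 2521/EI
  δ_0 = 3703/EI
Flexibility coefficient — unit upward force at E: δ_{EE} = L³/(3EI) = 114.3/EI.
The prop prevents deflection at E: R_E = δ_0/δ_{EE} = 3703/114.3 = 32.38 kN.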